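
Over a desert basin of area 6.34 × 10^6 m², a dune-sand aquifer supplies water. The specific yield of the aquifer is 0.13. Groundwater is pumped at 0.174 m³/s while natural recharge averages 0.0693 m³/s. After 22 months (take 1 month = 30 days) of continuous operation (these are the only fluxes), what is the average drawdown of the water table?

Δh ≈ 7.24 m

Net abstraction = 0.174 − 0.0693 = 0.1047 m³/s
Q_net = 0.1047 m³/s = 9046 m³/d
t = 22 months = 660 d
ΔV = Q × t = 9046 m³/d × 660 d = 5.97 × 10^6 m³
Δh = ΔV / (Sy × A) = 5.97 × 10^6 / (0.13 × 6.34 × 10^6) = 7.244 m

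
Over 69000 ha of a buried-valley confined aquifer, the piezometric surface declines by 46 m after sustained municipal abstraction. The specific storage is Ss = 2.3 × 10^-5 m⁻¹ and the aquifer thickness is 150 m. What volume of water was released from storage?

ΔV ≈ 1.1 × 10^8 m³

S = Ss × b = 2.3 × 10^-5 m⁻¹ × 150 m = 3.45 × 10^-3
A = 69000 ha = 6.9 × 10^8 m²
ΔV = S × A × Δh = 0.00345 × 6.9 × 10^8 m² × 46 m = 1.095 × 10^8 m³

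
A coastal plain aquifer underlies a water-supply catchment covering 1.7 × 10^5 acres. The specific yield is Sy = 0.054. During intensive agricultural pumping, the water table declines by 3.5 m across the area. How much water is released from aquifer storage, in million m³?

ΔV ≈ 130 million m³

A = 1.7 × 10^5 acres = 6.88 × 10^8 m²
ΔV = Sy × A × Δh = 0.054 × 6.88 × 10^8 m² × 3.5 m = 1.3 × 10^8 m³
ΔV = 1.3 × 10^8 m³ = 130 million m³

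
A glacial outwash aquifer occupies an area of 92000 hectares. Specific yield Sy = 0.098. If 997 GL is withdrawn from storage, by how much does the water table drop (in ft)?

A = 92000 hectares = 9.2 × 10^8 m²
ΔV = 997 GL = 9.97 × 10^8 m³
Δh = ΔV / (Sy × A) = 9.97 × 10^8 m³ / (0.098 × 9.2 × 10^8 m²) = 11.06 m
Δh = 11.06 m = 36.28 ft

Δh ≈ 36.3 ft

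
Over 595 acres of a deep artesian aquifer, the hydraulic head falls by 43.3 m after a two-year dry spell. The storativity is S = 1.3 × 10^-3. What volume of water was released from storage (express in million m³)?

ΔV ≈ 0.136 million m³

A = 595 acres = 2.408 × 10^6 m²
ΔV = S × A × Δh = 0.0013 × 2.408 × 10^6 m² × 43.3 m = 1.355 × 10^5 m³
ΔV = 1.355 × 10^5 m³ = 0.1355 million m³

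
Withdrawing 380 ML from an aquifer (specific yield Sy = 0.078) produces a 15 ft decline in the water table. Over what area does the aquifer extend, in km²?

Δh = 15 ft = 4.572 m
ΔV = 380 ML = 3.8 × 10^5 m³
A = ΔV / (Sy × Δh) = 3.8 × 10^5 / (0.078 × 4.572) = 1.066 × 10^6 m²
A = 1.066 × 10^6 m² = 1.066 km²

A ≈ 1.07 km²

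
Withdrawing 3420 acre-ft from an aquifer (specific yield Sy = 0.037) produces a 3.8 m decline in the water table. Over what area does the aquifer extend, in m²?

ΔV = 3420 acre-ft = 4.219 × 10^6 m³
A = ΔV / (Sy × Δh) = 4.219 × 10^6 / (0.037 × 3.8) = 3 × 10^7 m²

A ≈ 3 × 10^7 m²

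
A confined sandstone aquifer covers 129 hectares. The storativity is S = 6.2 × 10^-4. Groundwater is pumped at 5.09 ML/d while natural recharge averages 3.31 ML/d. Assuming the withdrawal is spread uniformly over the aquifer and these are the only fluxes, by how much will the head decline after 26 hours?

A = 129 hectares = 1.29 × 10^6 m²
Net abstraction = 5.09 − 3.31 = 1.78 ML/d
Q_net = 1.78 ML/d = 1780 m³/d
t = 26 hours = 1.083 d
ΔV = Q × t = 1780 m³/d × 1.083 d = 1928 m³
Δh = ΔV / (S × A) = 1928 / (6.2 × 10^-4 × 1.29 × 10^6) = 2.411 m

Δh ≈ 2.41 m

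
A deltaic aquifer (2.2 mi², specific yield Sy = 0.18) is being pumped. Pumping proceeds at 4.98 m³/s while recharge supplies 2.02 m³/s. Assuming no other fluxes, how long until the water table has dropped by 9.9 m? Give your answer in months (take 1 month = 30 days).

A = 2.2 mi² = 5.698 × 10^6 m²
ΔV = Sy × A × Δh = 0.18 × 5.698 × 10^6 × 9.9 = 1.015 × 10^7 m³
Net withdrawal = 4.98 − 2.02 = 2.96 m³/s = 2.557 × 10^5 m³/d
t = ΔV / Q = 1.015 × 10^7 m³ / 2.557 × 10^5 m³/d = 39.7 d
t = 39.7 d ≈ 1.323 months

t ≈ 1.32 months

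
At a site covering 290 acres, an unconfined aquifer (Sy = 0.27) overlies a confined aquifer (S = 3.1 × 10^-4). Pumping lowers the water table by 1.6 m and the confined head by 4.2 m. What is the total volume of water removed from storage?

A = 290 acres = 1.174 × 10^6 m²
Unconfined: ΔV_u = Sy × A × Δh_u = 0.27 × 1.174 × 10^6 × 1.6 = 5.07 × 10^5 m³
Confined: ΔV_c = S × A × Δh_c = 3.1 × 10^-4 × 1.174 × 10^6 × 4.2 = 1528 m³
Total ΔV = 5.07 × 10^5 + 1528 = 5.085 × 10^5 m³

ΔV ≈ 5.09 × 10^5 m³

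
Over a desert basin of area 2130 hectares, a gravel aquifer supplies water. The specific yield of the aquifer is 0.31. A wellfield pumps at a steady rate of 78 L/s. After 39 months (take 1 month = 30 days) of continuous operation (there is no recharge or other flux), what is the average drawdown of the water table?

A = 2130 hectares = 2.13 × 10^7 m²
Q = 78 L/s = 6739 m³/d
t = 39 months = 1170 d
ΔV = Q × t = 6739 m³/d × 1170 d = 7.885 × 10^6 m³
Δh = ΔV / (Sy × A) = 7.885 × 10^6 / (0.31 × 2.13 × 10^7) = 1.194 m

Δh ≈ 1.19 m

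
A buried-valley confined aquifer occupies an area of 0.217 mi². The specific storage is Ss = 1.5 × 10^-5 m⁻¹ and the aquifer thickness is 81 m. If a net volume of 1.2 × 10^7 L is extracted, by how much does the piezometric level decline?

S = Ss × b = 1.5 × 10^-5 m⁻¹ × 81 m = 1.215 × 10^-3
A = 0.217 mi² = 5.62 × 10^5 m²
ΔV = 1.2 × 10^7 L = 12000 m³
Δh = ΔV / (S × A) = 12000 m³ / (0.001215 × 5.62 × 10^5 m²) = 17.57 m

Δh ≈ 17.6 m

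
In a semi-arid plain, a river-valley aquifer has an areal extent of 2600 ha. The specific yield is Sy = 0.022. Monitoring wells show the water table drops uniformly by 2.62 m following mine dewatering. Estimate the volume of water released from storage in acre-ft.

ΔV ≈ 1210 acre-ft

A = 2600 ha = 2.6 × 10^7 m²
ΔV = Sy × A × Δh = 0.022 × 2.6 × 10^7 m² × 2.62 m = 1.499 × 10^6 m³
ΔV = 1.499 × 10^6 m³ = 1215 acre-ft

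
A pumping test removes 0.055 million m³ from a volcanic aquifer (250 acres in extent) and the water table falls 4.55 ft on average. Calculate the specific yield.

Sy ≈ 0.039

A = 250 acres = 1.012 × 10^6 m²
Δh = 4.55 ft = 1.387 m
ΔV = 0.055 million m³ = 55000 m³
Sy = ΔV / (A × Δh) = 55000 m³ / (1.012 × 10^6 m² × 1.387 m) = 0.0392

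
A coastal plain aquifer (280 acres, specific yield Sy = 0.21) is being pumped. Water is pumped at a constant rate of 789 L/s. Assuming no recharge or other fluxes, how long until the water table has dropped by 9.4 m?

A = 280 acres = 1.133 × 10^6 m²
ΔV = Sy × A × Δh = 0.21 × 1.133 × 10^6 × 9.4 = 2.237 × 10^6 m³
Q = 789 L/s = 68170 m³/d
t = ΔV / Q = 2.237 × 10^6 m³ / 68170 m³/d = 32.81 d

t ≈ 32.8 days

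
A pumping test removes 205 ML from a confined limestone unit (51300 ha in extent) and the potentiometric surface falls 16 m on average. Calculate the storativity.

A = 51300 ha = 5.13 × 10^8 m²
ΔV = 205 ML = 2.05 × 10^5 m³
S = ΔV / (A × Δh) = 2.05 × 10^5 m³ / (5.13 × 10^8 m² × 16 m) = 2.498 × 10^-5

S ≈ 2.5 × 10^-5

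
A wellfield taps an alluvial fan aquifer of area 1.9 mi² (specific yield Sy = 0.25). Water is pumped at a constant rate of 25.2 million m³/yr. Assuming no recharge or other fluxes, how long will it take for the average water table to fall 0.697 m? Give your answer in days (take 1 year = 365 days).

t ≈ 12.4 days

A = 1.9 mi² = 4.921 × 10^6 m²
ΔV = Sy × A × Δh = 0.25 × 4.921 × 10^6 × 0.697 = 8.575 × 10^5 m³
Q = 25.2 million m³/yr = 69040 m³/d
t = ΔV / Q = 8.575 × 10^5 m³ / 69040 m³/d = 12.42 d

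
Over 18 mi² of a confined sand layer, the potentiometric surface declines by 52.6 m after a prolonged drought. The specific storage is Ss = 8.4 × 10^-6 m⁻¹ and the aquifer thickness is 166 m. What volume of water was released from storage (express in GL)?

S = Ss × b = 8.4 × 10^-6 m⁻¹ × 166 m = 1.394 × 10^-3
A = 18 mi² = 4.662 × 10^7 m²
ΔV = S × A × Δh = 0.001394 × 4.662 × 10^7 m² × 52.6 m = 3.419 × 10^6 m³
ΔV = 3.419 × 10^6 m³ = 3.419 GL

ΔV ≈ 3.42 GL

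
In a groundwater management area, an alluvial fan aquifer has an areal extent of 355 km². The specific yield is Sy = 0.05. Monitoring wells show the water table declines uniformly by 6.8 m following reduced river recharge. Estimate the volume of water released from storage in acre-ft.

ΔV ≈ 97900 acre-ft

A = 355 km² = 3.55 × 10^8 m²
ΔV = Sy × A × Δh = 0.05 × 3.55 × 10^8 m² × 6.8 m = 1.207 × 10^8 m³
ΔV = 1.207 × 10^8 m³ = 97850 acre-ft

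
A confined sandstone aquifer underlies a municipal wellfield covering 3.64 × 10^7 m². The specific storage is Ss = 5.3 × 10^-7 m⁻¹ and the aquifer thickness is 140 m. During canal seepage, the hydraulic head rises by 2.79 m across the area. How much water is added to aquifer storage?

S = Ss × b = 5.3 × 10^-7 m⁻¹ × 140 m = 7.42 × 10^-5
ΔV = S × A × Δh = 7.42 × 10^-5 × 3.64 × 10^7 m² × 2.79 m = 7535 m³

ΔV ≈ 7540 m³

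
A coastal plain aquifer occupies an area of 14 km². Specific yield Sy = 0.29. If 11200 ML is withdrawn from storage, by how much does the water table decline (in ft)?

Δh ≈ 9.05 ft

A = 14 km² = 1.4 × 10^7 m²
ΔV = 11200 ML = 1.12 × 10^7 m³
Δh = ΔV / (Sy × A) = 1.12 × 10^7 m³ / (0.29 × 1.4 × 10^7 m²) = 2.759 m
Δh = 2.759 m = 9.051 ft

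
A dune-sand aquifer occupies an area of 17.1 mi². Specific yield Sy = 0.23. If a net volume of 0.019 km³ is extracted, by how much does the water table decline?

A = 17.1 mi² = 4.429 × 10^7 m²
ΔV = 0.019 km³ = 1.9 × 10^7 m³
Δh = ΔV / (Sy × A) = 1.9 × 10^7 m³ / (0.23 × 4.429 × 10^7 m²) = 1.865 m

Δh ≈ 1.87 m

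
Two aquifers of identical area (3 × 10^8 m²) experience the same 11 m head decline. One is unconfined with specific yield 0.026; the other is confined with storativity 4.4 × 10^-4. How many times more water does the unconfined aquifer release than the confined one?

Unconfined: ΔV_u = Sy × A × Δh = 0.026 × 3 × 10^8 × 11 = 8.58 × 10^7 m³
Confined: ΔV_c = S × A × Δh = 4.4 × 10^-4 × 3 × 10^8 × 11 = 1.452 × 10^6 m³
Ratio = ΔV_u / ΔV_c = Sy / S = 0.026 / 4.4 × 10^-4 = 59.09

ΔV_u / ΔV_c ≈ 59.1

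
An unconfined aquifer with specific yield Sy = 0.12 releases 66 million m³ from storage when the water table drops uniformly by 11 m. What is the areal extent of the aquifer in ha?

ΔV = 66 million m³ = 6.6 × 10^7 m³
A = ΔV / (Sy × Δh) = 6.6 × 10^7 / (0.12 × 11) = 5 × 10^7 m²
A = 5 × 10^7 m² = 5000 ha

A ≈ 5000 ha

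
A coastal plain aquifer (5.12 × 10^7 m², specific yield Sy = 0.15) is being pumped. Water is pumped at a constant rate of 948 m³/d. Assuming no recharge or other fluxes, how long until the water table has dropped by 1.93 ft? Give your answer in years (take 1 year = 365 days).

t ≈ 13.1 years

Δh = 1.93 ft = 0.5883 m
ΔV = Sy × A × Δh = 0.15 × 5.12 × 10^7 × 0.5883 = 4.518 × 10^6 m³
t = ΔV / Q = 4.518 × 10^6 m³ / 948 m³/d = 4766 d
t = 4766 d ≈ 13.06 years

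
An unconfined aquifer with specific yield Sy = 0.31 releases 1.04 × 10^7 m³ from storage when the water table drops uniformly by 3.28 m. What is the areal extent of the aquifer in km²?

A = ΔV / (Sy × Δh) = 1.04 × 10^7 / (0.31 × 3.28) = 1.023 × 10^7 m²
A = 1.023 × 10^7 m² = 10.23 km²

A ≈ 10.2 km²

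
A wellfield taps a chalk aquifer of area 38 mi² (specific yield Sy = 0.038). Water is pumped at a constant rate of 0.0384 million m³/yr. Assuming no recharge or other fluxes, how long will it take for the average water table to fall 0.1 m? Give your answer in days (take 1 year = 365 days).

A = 38 mi² = 9.842 × 10^7 m²
ΔV = Sy × A × Δh = 0.038 × 9.842 × 10^7 × 0.1 = 3.74 × 10^5 m³
Q = 0.0384 million m³/yr = 105.2 m³/d
t = ΔV / Q = 3.74 × 10^5 m³ / 105.2 m³/d = 3555 d

t ≈ 3550 days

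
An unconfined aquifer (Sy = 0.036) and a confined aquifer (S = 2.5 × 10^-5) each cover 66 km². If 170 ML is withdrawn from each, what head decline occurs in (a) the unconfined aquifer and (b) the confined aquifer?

A = 66 km² = 6.6 × 10^7 m²
ΔV = 170 ML = 1.7 × 10^5 m³
Unconfined: Δh_u = ΔV/(Sy·A) = 1.7 × 10^5/(0.036 × 6.6 × 10^7) = 0.07155 m
Confined: Δh_c = ΔV/(S·A) = 1.7 × 10^5/(2.5 × 10^-5 × 6.6 × 10^7) = 103 m

Δh_u ≈ 0.0715 m; Δh_c ≈ 103 m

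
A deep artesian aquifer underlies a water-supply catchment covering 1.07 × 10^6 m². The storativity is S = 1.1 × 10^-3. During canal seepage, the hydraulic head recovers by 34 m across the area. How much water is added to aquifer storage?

ΔV = S × A × Δh = 0.0011 × 1.07 × 10^6 m² × 34 m = 40020 m³

ΔV ≈ 40000 m³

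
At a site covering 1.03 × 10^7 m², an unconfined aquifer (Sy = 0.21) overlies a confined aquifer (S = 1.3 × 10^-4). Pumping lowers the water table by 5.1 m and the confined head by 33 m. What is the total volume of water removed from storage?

ΔV ≈ 1.11 × 10^7 m³

Unconfined: ΔV_u = Sy × A × Δh_u = 0.21 × 1.03 × 10^7 × 5.1 = 1.103 × 10^7 m³
Confined: ΔV_c = S × A × Δh_c = 1.3 × 10^-4 × 1.03 × 10^7 × 33 = 44190 m³
Total ΔV = 1.103 × 10^7 + 44190 = 1.108 × 10^7 m³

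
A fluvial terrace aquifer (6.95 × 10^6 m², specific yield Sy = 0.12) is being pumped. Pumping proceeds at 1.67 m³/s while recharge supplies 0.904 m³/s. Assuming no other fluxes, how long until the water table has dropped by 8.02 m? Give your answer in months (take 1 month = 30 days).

t ≈ 3.37 months

ΔV = Sy × A × Δh = 0.12 × 6.95 × 10^6 × 8.02 = 6.689 × 10^6 m³
Net withdrawal = 1.67 − 0.904 = 0.766 m³/s = 66180 m³/d
t = ΔV / Q = 6.689 × 10^6 m³ / 66180 m³/d = 101.1 d
t = 101.1 d ≈ 3.369 months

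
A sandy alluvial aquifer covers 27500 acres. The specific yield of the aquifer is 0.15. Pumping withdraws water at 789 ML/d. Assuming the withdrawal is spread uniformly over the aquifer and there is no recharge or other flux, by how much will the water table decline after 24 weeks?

Δh ≈ 7.94 m

A = 27500 acres = 1.113 × 10^8 m²
Q = 789 ML/d = 7.89 × 10^5 m³/d
t = 24 weeks = 168 d
ΔV = Q × t = 7.89 × 10^5 m³/d × 168 d = 1.326 × 10^8 m³
Δh = ΔV / (Sy × A) = 1.326 × 10^8 / (0.15 × 1.113 × 10^8) = 7.94 m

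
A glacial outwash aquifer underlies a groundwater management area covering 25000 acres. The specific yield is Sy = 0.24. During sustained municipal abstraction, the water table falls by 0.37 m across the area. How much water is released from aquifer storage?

ΔV ≈ 8.98 × 10^6 m³

A = 25000 acres = 1.012 × 10^8 m²
ΔV = Sy × A × Δh = 0.24 × 1.012 × 10^8 m² × 0.37 m = 8.984 × 10^6 m³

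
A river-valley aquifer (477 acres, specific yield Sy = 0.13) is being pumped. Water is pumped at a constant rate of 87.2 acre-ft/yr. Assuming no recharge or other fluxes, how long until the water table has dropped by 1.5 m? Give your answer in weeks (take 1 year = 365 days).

t ≈ 182 weeks

A = 477 acres = 1.93 × 10^6 m²
ΔV = Sy × A × Δh = 0.13 × 1.93 × 10^6 × 1.5 = 3.764 × 10^5 m³
Q = 87.2 acre-ft/yr = 294.7 m³/d
t = ΔV / Q = 3.764 × 10^5 m³ / 294.7 m³/d = 1277 d
t = 1277 d ≈ 182.5 weeks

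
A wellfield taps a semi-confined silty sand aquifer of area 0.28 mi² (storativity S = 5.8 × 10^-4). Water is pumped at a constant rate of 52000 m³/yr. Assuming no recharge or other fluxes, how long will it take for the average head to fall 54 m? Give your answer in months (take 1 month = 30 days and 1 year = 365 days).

t ≈ 5.31 months

A = 0.28 mi² = 7.252 × 10^5 m²
ΔV = S × A × Δh = 5.8 × 10^-4 × 7.252 × 10^5 × 54 = 22710 m³
Q = 52000 m³/yr = 142.5 m³/d
t = ΔV / Q = 22710 m³ / 142.5 m³/d = 159.4 d
t = 159.4 d ≈ 5.314 months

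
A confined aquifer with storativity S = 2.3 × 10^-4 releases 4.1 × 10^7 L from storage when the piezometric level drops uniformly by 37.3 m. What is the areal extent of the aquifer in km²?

ΔV = 4.1 × 10^7 L = 41000 m³
A = ΔV / (S × Δh) = 41000 / (2.3 × 10^-4 × 37.3) = 4.779 × 10^6 m²
A = 4.779 × 10^6 m² = 4.779 km²

A ≈ 4.78 km²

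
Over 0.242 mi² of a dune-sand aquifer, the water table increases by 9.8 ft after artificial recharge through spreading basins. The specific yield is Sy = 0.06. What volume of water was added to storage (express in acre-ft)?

A = 0.242 mi² = 6.268 × 10^5 m²
Δh = 9.8 ft = 2.987 m
ΔV = Sy × A × Δh = 0.06 × 6.268 × 10^5 m² × 2.987 m = 1.123 × 10^5 m³
ΔV = 1.123 × 10^5 m³ = 91.07 acre-ft

ΔV ≈ 91.1 acre-ft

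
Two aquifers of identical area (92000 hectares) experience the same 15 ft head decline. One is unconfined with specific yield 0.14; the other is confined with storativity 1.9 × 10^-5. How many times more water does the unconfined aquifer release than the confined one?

ΔV_u / ΔV_c ≈ 7370

A = 92000 hectares = 9.2 × 10^8 m²
Δh = 15 ft = 4.572 m
Unconfined: ΔV_u = Sy × A × Δh = 0.14 × 9.2 × 10^8 × 4.572 = 5.889 × 10^8 m³
Confined: ΔV_c = S × A × Δh = 1.9 × 10^-5 × 9.2 × 10^8 × 4.572 = 79920 m³
Ratio = ΔV_u / ΔV_c = Sy / S = 0.14 / 1.9 × 10^-5 = 7368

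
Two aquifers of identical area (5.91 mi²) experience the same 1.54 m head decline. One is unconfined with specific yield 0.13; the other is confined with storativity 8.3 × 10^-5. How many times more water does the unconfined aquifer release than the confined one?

A = 5.91 mi² = 1.531 × 10^7 m²
Unconfined: ΔV_u = Sy × A × Δh = 0.13 × 1.531 × 10^7 × 1.54 = 3.064 × 10^6 m³
Confined: ΔV_c = S × A × Δh = 8.3 × 10^-5 × 1.531 × 10^7 × 1.54 = 1957 m³
Ratio = ΔV_u / ΔV_c = Sy / S = 0.13 / 8.3 × 10^-5 = 1566

ΔV_u / ΔV_c ≈ 1570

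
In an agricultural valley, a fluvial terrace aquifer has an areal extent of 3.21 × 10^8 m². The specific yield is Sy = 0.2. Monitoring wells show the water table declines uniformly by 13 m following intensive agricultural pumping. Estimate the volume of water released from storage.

ΔV = Sy × A × Δh = 0.2 × 3.21 × 10^8 m² × 13 m = 8.346 × 10^8 m³

ΔV ≈ 8.35 × 10^8 m³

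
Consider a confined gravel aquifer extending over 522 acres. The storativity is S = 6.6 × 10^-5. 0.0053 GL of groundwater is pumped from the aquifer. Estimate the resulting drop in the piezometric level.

Δh ≈ 38 m

A = 522 acres = 2.112 × 10^6 m²
ΔV = 0.0053 GL = 5300 m³
Δh = ΔV / (S × A) = 5300 m³ / (6.6 × 10^-5 × 2.112 × 10^6 m²) = 38.01 m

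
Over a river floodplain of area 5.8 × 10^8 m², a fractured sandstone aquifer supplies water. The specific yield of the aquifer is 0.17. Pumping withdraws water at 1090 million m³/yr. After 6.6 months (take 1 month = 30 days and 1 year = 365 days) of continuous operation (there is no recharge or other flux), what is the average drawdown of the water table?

Δh ≈ 6 m

Q = 1090 million m³/yr = 2.986 × 10^6 m³/d
t = 6.6 months = 198 d
ΔV = Q × t = 2.986 × 10^6 m³/d × 198 d = 5.913 × 10^8 m³
Δh = ΔV / (Sy × A) = 5.913 × 10^8 / (0.17 × 5.8 × 10^8) = 5.997 m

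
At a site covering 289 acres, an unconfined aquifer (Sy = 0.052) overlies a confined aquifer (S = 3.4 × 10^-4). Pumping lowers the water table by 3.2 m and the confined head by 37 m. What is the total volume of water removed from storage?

ΔV ≈ 2.09 × 10^5 m³

A = 289 acres = 1.17 × 10^6 m²
Unconfined: ΔV_u = Sy × A × Δh_u = 0.052 × 1.17 × 10^6 × 3.2 = 1.946 × 10^5 m³
Confined: ΔV_c = S × A × Δh_c = 3.4 × 10^-4 × 1.17 × 10^6 × 37 = 14710 m³
Total ΔV = 1.946 × 10^5 + 14710 = 2.093 × 10^5 m³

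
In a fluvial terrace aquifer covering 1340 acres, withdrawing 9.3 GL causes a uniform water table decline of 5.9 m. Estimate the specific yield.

Sy ≈ 0.29

A = 1340 acres = 5.423 × 10^6 m²
ΔV = 9.3 GL = 9.3 × 10^6 m³
Sy = ΔV / (A × Δh) = 9.3 × 10^6 m³ / (5.423 × 10^6 m² × 5.9 m) = 0.2907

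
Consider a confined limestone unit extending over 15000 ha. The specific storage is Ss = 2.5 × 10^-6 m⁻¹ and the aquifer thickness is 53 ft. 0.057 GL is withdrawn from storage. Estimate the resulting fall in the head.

Δh ≈ 9.41 m

b = 53 ft = 16.15 m
S = Ss × b = 2.5 × 10^-6 m⁻¹ × 16.15 m = 4.039 × 10^-5
A = 15000 ha = 1.5 × 10^8 m²
ΔV = 0.057 GL = 57000 m³
Δh = ΔV / (S × A) = 57000 m³ / (4.039 × 10^-5 × 1.5 × 10^8 m²) = 9.409 m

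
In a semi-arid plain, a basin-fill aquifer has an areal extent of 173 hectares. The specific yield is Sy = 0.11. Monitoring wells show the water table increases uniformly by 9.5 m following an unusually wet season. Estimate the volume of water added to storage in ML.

ΔV ≈ 1810 ML

A = 173 hectares = 1.73 × 10^6 m²
ΔV = Sy × A × Δh = 0.11 × 1.73 × 10^6 m² × 9.5 m = 1.808 × 10^6 m³
ΔV = 1.808 × 10^6 m³ = 1808 ML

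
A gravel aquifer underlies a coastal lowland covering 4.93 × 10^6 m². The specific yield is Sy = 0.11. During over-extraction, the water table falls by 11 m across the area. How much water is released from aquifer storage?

ΔV ≈ 5.97 × 10^6 m³

ΔV = Sy × A × Δh = 0.11 × 4.93 × 10^6 m² × 11 m = 5.965 × 10^6 m³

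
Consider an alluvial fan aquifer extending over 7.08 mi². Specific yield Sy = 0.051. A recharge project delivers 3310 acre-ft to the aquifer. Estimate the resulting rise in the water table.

Δh ≈ 4.37 m

A = 7.08 mi² = 1.834 × 10^7 m²
ΔV = 3310 acre-ft = 4.083 × 10^6 m³
Δh = ΔV / (Sy × A) = 4.083 × 10^6 m³ / (0.051 × 1.834 × 10^7 m²) = 4.366 m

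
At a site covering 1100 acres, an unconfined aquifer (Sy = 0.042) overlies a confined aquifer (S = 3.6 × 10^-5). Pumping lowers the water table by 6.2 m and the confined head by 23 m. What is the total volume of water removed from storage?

A = 1100 acres = 4.452 × 10^6 m²
Unconfined: ΔV_u = Sy × A × Δh_u = 0.042 × 4.452 × 10^6 × 6.2 = 1.159 × 10^6 m³
Confined: ΔV_c = S × A × Δh_c = 3.6 × 10^-5 × 4.452 × 10^6 × 23 = 3686 m³
Total ΔV = 1.159 × 10^6 + 3686 = 1.163 × 10^6 m³

ΔV ≈ 1.16 × 10^6 m³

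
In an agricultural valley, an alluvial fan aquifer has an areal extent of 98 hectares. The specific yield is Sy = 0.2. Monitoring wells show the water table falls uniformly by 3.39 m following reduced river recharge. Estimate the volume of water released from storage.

A = 98 hectares = 9.8 × 10^5 m²
ΔV = Sy × A × Δh = 0.2 × 9.8 × 10^5 m² × 3.39 m = 6.644 × 10^5 m³

ΔV ≈ 6.64 × 10^5 m³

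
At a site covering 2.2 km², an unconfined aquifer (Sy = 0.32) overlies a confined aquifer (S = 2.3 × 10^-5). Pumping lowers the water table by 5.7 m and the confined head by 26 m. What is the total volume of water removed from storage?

A = 2.2 km² = 2.2 × 10^6 m²
Unconfined: ΔV_u = Sy × A × Δh_u = 0.32 × 2.2 × 10^6 × 5.7 = 4.013 × 10^6 m³
Confined: ΔV_c = S × A × Δh_c = 2.3 × 10^-5 × 2.2 × 10^6 × 26 = 1316 m³
Total ΔV = 4.013 × 10^6 + 1316 = 4.014 × 10^6 m³

ΔV ≈ 4.01 × 10^6 m³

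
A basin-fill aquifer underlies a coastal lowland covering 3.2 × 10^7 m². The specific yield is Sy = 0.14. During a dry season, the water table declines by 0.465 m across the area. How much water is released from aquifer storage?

ΔV = Sy × A × Δh = 0.14 × 3.2 × 10^7 m² × 0.465 m = 2.083 × 10^6 m³

ΔV ≈ 2.08 × 10^6 m³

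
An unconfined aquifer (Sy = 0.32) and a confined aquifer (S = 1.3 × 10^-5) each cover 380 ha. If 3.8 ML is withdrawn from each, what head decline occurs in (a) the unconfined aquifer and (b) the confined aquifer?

Δh_u ≈ 0.00313 m; Δh_c ≈ 76.9 m

A = 380 ha = 3.8 × 10^6 m²
ΔV = 3.8 ML = 3800 m³
Unconfined: Δh_u = ΔV/(Sy·A) = 3800/(0.32 × 3.8 × 10^6) = 0.003125 m
Confined: Δh_c = ΔV/(S·A) = 3800/(1.3 × 10^-5 × 3.8 × 10^6) = 76.92 m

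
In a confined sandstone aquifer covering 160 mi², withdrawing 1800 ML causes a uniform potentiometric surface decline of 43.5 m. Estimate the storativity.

S ≈ 1 × 10^-4

A = 160 mi² = 4.144 × 10^8 m²
ΔV = 1800 ML = 1.8 × 10^6 m³
S = ΔV / (A × Δh) = 1.8 × 10^6 m³ / (4.144 × 10^8 m² × 43.5 m) = 9.985 × 10^-5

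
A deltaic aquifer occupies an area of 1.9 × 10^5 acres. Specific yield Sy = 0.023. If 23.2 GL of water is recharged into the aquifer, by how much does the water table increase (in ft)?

Δh ≈ 4.3 ft

A = 1.9 × 10^5 acres = 7.689 × 10^8 m²
ΔV = 23.2 GL = 2.32 × 10^7 m³
Δh = ΔV / (Sy × A) = 2.32 × 10^7 m³ / (0.023 × 7.689 × 10^8 m²) = 1.312 m
Δh = 1.312 m = 4.304 ft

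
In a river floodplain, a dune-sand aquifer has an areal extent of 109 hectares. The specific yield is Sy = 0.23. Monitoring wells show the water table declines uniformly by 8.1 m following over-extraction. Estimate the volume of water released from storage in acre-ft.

ΔV ≈ 1650 acre-ft

A = 109 hectares = 1.09 × 10^6 m²
ΔV = Sy × A × Δh = 0.23 × 1.09 × 10^6 m² × 8.1 m = 2.031 × 10^6 m³
ΔV = 2.031 × 10^6 m³ = 1646 acre-ft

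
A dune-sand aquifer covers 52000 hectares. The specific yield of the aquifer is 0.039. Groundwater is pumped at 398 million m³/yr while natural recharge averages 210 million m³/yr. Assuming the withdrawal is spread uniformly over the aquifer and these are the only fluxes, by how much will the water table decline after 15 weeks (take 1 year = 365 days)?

A = 52000 hectares = 5.2 × 10^8 m²
Net abstraction = 398 − 210 = 188 million m³/yr
Q_net = 188 million m³/yr = 5.151 × 10^5 m³/d
t = 15 weeks = 105 d
ΔV = Q × t = 5.151 × 10^5 m³/d × 105 d = 5.408 × 10^7 m³
Δh = ΔV / (Sy × A) = 5.408 × 10^7 / (0.039 × 5.2 × 10^8) = 2.667 m

Δh ≈ 2.67 m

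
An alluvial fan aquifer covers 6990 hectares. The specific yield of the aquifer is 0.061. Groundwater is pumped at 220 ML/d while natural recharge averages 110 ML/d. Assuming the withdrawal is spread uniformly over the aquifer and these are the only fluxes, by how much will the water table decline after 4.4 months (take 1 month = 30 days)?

Δh ≈ 3.41 m

A = 6990 hectares = 6.99 × 10^7 m²
Net abstraction = 220 − 110 = 110 ML/d
Q_net = 110 ML/d = 1.1 × 10^5 m³/d
t = 4.4 months = 132 d
ΔV = Q × t = 1.1 × 10^5 m³/d × 132 d = 1.452 × 10^7 m³
Δh = ΔV / (Sy × A) = 1.452 × 10^7 / (0.061 × 6.99 × 10^7) = 3.405 m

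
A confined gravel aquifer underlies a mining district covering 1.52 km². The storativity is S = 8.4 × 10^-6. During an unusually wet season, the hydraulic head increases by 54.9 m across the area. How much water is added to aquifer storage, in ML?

ΔV ≈ 0.701 ML

A = 1.52 km² = 1.52 × 10^6 m²
ΔV = S × A × Δh = 8.4 × 10^-6 × 1.52 × 10^6 m² × 54.9 m = 701 m³
ΔV = 701 m³ = 0.701 ML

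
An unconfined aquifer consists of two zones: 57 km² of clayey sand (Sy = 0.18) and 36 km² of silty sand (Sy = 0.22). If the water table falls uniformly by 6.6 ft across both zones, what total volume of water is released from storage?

ΔV ≈ 3.66 × 10^7 m³

A₁ = 57 km² = 5.7 × 10^7 m²; A₂ = 36 km² = 3.6 × 10^7 m²
Δh = 6.6 ft = 2.012 m
ΔV₁ = 0.18 × 5.7 × 10^7 × 2.012 = 2.064 × 10^7 m³
ΔV₂ = 0.22 × 3.6 × 10^7 × 2.012 = 1.593 × 10^7 m³
ΔV = ΔV₁ + ΔV₂ = 3.657 × 10^7 m³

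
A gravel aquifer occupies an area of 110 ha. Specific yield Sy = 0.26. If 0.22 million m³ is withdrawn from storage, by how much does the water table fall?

A = 110 ha = 1.1 × 10^6 m²
ΔV = 0.22 million m³ = 2.2 × 10^5 m³
Δh = ΔV / (Sy × A) = 2.2 × 10^5 m³ / (0.26 × 1.1 × 10^6 m²) = 0.7692 m

Δh ≈ 0.769 m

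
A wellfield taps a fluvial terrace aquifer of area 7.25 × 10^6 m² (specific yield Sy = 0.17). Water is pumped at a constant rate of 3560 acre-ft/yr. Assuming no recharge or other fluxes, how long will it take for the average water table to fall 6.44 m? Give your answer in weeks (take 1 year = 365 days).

ΔV = Sy × A × Δh = 0.17 × 7.25 × 10^6 × 6.44 = 7.937 × 10^6 m³
Q = 3560 acre-ft/yr = 12030 m³/d
t = ΔV / Q = 7.937 × 10^6 m³ / 12030 m³/d = 659.8 d
t = 659.8 d ≈ 94.25 weeks

t ≈ 94.3 weeks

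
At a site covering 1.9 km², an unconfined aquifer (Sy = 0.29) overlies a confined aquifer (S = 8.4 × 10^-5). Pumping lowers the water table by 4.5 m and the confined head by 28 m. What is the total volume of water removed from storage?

A = 1.9 km² = 1.9 × 10^6 m²
Unconfined: ΔV_u = Sy × A × Δh_u = 0.29 × 1.9 × 10^6 × 4.5 = 2.479 × 10^6 m³
Confined: ΔV_c = S × A × Δh_c = 8.4 × 10^-5 × 1.9 × 10^6 × 28 = 4469 m³
Total ΔV = 2.479 × 10^6 + 4469 = 2.484 × 10^6 m³

ΔV ≈ 2.48 × 10^6 m³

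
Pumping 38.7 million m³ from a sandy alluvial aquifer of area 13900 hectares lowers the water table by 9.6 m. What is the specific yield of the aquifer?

Sy ≈ 0.029

A = 13900 hectares = 1.39 × 10^8 m²
ΔV = 38.7 million m³ = 3.87 × 10^7 m³
Sy = ΔV / (A × Δh) = 3.87 × 10^7 m³ / (1.39 × 10^8 m² × 9.6 m) = 0.029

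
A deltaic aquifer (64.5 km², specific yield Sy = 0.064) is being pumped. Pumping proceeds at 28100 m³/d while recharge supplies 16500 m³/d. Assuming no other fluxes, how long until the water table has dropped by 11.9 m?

t ≈ 4230 days

A = 64.5 km² = 6.45 × 10^7 m²
ΔV = Sy × A × Δh = 0.064 × 6.45 × 10^7 × 11.9 = 4.912 × 10^7 m³
Net withdrawal = 28100 − 16500 = 11600 m³/d
t = ΔV / Q = 4.912 × 10^7 m³ / 11600 m³/d = 4235 d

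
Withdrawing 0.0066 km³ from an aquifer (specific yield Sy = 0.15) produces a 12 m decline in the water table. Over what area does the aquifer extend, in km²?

ΔV = 0.0066 km³ = 6.6 × 10^6 m³
A = ΔV / (Sy × Δh) = 6.6 × 10^6 / (0.15 × 12) = 3.667 × 10^6 m²
A = 3.667 × 10^6 m² = 3.667 km²

A ≈ 3.67 km²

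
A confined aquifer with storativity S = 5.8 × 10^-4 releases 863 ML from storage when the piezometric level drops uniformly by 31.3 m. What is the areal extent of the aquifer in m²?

ΔV = 863 ML = 8.63 × 10^5 m³
A = ΔV / (S × Δh) = 8.63 × 10^5 / (5.8 × 10^-4 × 31.3) = 4.754 × 10^7 m²

A ≈ 4.75 × 10^7 m²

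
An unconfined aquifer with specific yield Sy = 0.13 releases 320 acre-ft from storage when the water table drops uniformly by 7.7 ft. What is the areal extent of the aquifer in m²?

A ≈ 1.29 × 10^6 m²

Δh = 7.7 ft = 2.347 m
ΔV = 320 acre-ft = 3.947 × 10^5 m³
A = ΔV / (Sy × Δh) = 3.947 × 10^5 / (0.13 × 2.347) = 1.294 × 10^6 m²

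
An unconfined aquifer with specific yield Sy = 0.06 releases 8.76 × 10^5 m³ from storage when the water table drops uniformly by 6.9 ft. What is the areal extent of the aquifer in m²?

Δh = 6.9 ft = 2.103 m
A = ΔV / (Sy × Δh) = 8.76 × 10^5 / (0.06 × 2.103) = 6.942 × 10^6 m²

A ≈ 6.94 × 10^6 m²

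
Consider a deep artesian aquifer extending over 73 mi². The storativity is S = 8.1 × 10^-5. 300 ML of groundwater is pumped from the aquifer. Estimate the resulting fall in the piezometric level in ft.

Δh ≈ 64.3 ft

A = 73 mi² = 1.891 × 10^8 m²
ΔV = 300 ML = 3 × 10^5 m³
Δh = ΔV / (S × A) = 3 × 10^5 m³ / (8.1 × 10^-5 × 1.891 × 10^8 m²) = 19.59 m
Δh = 19.59 m = 64.27 ft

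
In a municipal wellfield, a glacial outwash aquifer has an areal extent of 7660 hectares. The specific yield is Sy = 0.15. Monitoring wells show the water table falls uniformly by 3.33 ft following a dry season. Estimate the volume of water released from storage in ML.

A = 7660 hectares = 7.66 × 10^7 m²
Δh = 3.33 ft = 1.015 m
ΔV = Sy × A × Δh = 0.15 × 7.66 × 10^7 m² × 1.015 m = 1.166 × 10^7 m³
ΔV = 1.166 × 10^7 m³ = 11660 ML

ΔV ≈ 11700 ML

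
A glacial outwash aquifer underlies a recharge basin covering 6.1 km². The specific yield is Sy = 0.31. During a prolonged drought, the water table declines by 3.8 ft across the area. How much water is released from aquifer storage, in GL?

ΔV ≈ 2.19 GL

A = 6.1 km² = 6.1 × 10^6 m²
Δh = 3.8 ft = 1.158 m
ΔV = Sy × A × Δh = 0.31 × 6.1 × 10^6 m² × 1.158 m = 2.19 × 10^6 m³
ΔV = 2.19 × 10^6 m³ = 2.19 GL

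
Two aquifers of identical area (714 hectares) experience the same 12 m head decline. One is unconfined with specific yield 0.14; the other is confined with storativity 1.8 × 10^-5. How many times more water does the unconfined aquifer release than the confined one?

ΔV_u / ΔV_c ≈ 7780

A = 714 hectares = 7.14 × 10^6 m²
Unconfined: ΔV_u = Sy × A × Δh = 0.14 × 7.14 × 10^6 × 12 = 1.2 × 10^7 m³
Confined: ΔV_c = S × A × Δh = 1.8 × 10^-5 × 7.14 × 10^6 × 12 = 1542 m³
Ratio = ΔV_u / ΔV_c = Sy / S = 0.14 / 1.8 × 10^-5 = 7778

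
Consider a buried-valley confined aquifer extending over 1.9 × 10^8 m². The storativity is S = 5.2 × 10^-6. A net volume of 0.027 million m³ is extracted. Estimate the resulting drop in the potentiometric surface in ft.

ΔV = 0.027 million m³ = 27000 m³
Δh = ΔV / (S × A) = 27000 m³ / (5.2 × 10^-6 × 1.9 × 10^8 m²) = 27.33 m
Δh = 27.33 m = 89.66 ft

Δh ≈ 89.7 ft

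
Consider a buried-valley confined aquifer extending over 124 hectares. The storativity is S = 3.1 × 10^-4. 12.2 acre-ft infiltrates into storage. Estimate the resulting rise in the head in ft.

Δh ≈ 128 ft

A = 124 hectares = 1.24 × 10^6 m²
ΔV = 12.2 acre-ft = 15050 m³
Δh = ΔV / (S × A) = 15050 m³ / (3.1 × 10^-4 × 1.24 × 10^6 m²) = 39.15 m
Δh = 39.15 m = 128.4 ft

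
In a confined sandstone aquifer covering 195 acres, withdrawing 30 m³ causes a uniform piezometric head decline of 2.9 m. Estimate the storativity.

S ≈ 1.3 × 10^-5

A = 195 acres = 7.891 × 10^5 m²
S = ΔV / (A × Δh) = 30 m³ / (7.891 × 10^5 m² × 2.9 m) = 1.311 × 10^-5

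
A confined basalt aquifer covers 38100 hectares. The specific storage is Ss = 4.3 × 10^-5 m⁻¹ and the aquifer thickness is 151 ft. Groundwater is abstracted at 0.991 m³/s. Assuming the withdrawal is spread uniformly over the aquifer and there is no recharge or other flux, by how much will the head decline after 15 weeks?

Δh ≈ 11.9 m

b = 151 ft = 46.02 m
S = Ss × b = 4.3 × 10^-5 m⁻¹ × 46.02 m = 1.979 × 10^-3
A = 38100 hectares = 3.81 × 10^8 m²
Q = 0.991 m³/s = 85620 m³/d
t = 15 weeks = 105 d
ΔV = Q × t = 85620 m³/d × 105 d = 8.99 × 10^6 m³
Δh = ΔV / (S × A) = 8.99 × 10^6 / (0.001979 × 3.81 × 10^8) = 11.92 m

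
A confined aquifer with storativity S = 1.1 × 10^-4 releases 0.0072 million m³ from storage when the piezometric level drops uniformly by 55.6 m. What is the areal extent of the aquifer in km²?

ΔV = 0.0072 million m³ = 7200 m³
A = ΔV / (S × Δh) = 7200 / (1.1 × 10^-4 × 55.6) = 1.177 × 10^6 m²
A = 1.177 × 10^6 m² = 1.177 km²

A ≈ 1.18 km²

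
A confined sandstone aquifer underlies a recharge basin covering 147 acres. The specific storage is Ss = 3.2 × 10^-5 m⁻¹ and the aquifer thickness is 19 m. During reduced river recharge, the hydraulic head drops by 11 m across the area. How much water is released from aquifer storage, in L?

ΔV ≈ 3.98 × 10^6 L

S = Ss × b = 3.2 × 10^-5 m⁻¹ × 19 m = 6.08 × 10^-4
A = 147 acres = 5.949 × 10^5 m²
ΔV = S × A × Δh = 6.08 × 10^-4 × 5.949 × 10^5 m² × 11 m = 3979 m³
ΔV = 3979 m³ = 3.979 × 10^6 L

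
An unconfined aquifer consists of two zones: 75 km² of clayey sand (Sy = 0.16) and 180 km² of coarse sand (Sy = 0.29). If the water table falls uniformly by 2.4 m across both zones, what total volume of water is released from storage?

ΔV ≈ 1.54 × 10^8 m³

A₁ = 75 km² = 7.5 × 10^7 m²; A₂ = 180 km² = 1.8 × 10^8 m²
ΔV₁ = 0.16 × 7.5 × 10^7 × 2.4 = 2.88 × 10^7 m³
ΔV₂ = 0.29 × 1.8 × 10^8 × 2.4 = 1.253 × 10^8 m³
ΔV = ΔV₁ + ΔV₂ = 1.541 × 10^8 m³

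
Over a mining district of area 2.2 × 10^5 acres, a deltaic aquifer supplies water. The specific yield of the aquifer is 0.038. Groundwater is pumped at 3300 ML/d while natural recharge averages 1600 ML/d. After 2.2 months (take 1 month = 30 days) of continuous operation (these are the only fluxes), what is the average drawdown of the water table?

A = 2.2 × 10^5 acres = 8.903 × 10^8 m²
Net abstraction = 3300 − 1600 = 1700 ML/d
Q_net = 1700 ML/d = 1.7 × 10^6 m³/d
t = 2.2 months = 66 d
ΔV = Q × t = 1.7 × 10^6 m³/d × 66 d = 1.122 × 10^8 m³
Δh = ΔV / (Sy × A) = 1.122 × 10^8 / (0.038 × 8.903 × 10^8) = 3.316 m

Δh ≈ 3.32 m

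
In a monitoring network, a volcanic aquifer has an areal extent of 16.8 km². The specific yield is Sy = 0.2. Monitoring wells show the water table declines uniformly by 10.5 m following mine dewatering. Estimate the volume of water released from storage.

ΔV ≈ 3.53 × 10^7 m³

A = 16.8 km² = 1.68 × 10^7 m²
ΔV = Sy × A × Δh = 0.2 × 1.68 × 10^7 m² × 10.5 m = 3.528 × 10^7 m³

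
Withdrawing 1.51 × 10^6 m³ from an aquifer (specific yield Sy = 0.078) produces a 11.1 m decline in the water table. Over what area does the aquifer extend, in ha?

A ≈ 174 ha

A = ΔV / (Sy × Δh) = 1.51 × 10^6 / (0.078 × 11.1) = 1.744 × 10^6 m²
A = 1.744 × 10^6 m² = 174.4 ha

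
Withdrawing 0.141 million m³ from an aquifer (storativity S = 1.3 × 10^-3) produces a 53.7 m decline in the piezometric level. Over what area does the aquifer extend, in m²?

A ≈ 2.02 × 10^6 m²

ΔV = 0.141 million m³ = 1.41 × 10^5 m³
A = ΔV / (S × Δh) = 1.41 × 10^5 / (0.0013 × 53.7) = 2.02 × 10^6 m²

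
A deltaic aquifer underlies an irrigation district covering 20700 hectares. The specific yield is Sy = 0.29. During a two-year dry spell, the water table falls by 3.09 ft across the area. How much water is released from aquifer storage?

ΔV ≈ 5.65 × 10^7 m³

A = 20700 hectares = 2.07 × 10^8 m²
Δh = 3.09 ft = 0.9418 m
ΔV = Sy × A × Δh = 0.29 × 2.07 × 10^8 m² × 0.9418 m = 5.654 × 10^7 m³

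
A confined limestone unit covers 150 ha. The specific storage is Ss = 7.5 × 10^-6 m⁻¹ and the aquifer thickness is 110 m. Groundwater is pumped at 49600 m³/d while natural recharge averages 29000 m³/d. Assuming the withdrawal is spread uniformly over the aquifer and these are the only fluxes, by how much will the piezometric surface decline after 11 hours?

S = Ss × b = 7.5 × 10^-6 m⁻¹ × 110 m = 8.25 × 10^-4
A = 150 ha = 1.5 × 10^6 m²
Net abstraction = 49600 − 29000 = 20600 m³/d
t = 11 hours = 0.4583 d
ΔV = Q × t = 20600 m³/d × 0.4583 d = 9442 m³
Δh = ΔV / (S × A) = 9442 / (8.25 × 10^-4 × 1.5 × 10^6) = 7.63 m

Δh ≈ 7.63 m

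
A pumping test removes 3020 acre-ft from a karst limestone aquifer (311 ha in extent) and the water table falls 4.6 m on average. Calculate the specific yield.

A = 311 ha = 3.11 × 10^6 m²
ΔV = 3020 acre-ft = 3.725 × 10^6 m³
Sy = ΔV / (A × Δh) = 3.725 × 10^6 m³ / (3.11 × 10^6 m² × 4.6 m) = 0.2604

Sy ≈ 0.26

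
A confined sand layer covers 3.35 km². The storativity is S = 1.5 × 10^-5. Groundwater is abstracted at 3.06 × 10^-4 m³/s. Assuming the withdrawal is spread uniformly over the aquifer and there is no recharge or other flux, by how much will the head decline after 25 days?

A = 3.35 km² = 3.35 × 10^6 m²
Q = 3.06 × 10^-4 m³/s = 26.44 m³/d
ΔV = Q × t = 26.44 m³/d × 25 d = 661 m³
Δh = ΔV / (S × A) = 661 / (1.5 × 10^-5 × 3.35 × 10^6) = 13.15 m

Δh ≈ 13.2 m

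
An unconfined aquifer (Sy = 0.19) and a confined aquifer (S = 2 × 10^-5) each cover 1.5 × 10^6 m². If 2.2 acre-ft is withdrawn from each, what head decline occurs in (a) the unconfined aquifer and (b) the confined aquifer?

Δh_u ≈ 0.00952 m; Δh_c ≈ 90.5 m

ΔV = 2.2 acre-ft = 2714 m³
Unconfined: Δh_u = ΔV/(Sy·A) = 2714/(0.19 × 1.5 × 10^6) = 0.009522 m
Confined: Δh_c = ΔV/(S·A) = 2714/(2 × 10^-5 × 1.5 × 10^6) = 90.46 m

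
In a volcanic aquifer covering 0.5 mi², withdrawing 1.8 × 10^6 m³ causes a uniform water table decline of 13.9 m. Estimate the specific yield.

Sy ≈ 0.1

A = 0.5 mi² = 1.295 × 10^6 m²
Sy = ΔV / (A × Δh) = 1.8 × 10^6 m³ / (1.295 × 10^6 m² × 13.9 m) = 0.1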